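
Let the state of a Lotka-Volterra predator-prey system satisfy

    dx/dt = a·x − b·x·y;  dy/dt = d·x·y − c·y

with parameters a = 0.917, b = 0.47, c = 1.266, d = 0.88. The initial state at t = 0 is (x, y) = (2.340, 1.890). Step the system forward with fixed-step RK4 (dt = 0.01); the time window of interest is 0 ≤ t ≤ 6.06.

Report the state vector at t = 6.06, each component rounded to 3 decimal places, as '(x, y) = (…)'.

t=0.000: state=(2.340, 1.890)
step 1 (dt=0.01): k1=(0.067, 1.499), k2=(0.059, 1.506), k3=(0.059, 1.506), k4=(0.051, 1.512); state += dt/6·(k1+2k2+2k3+k4)
t=0.010: state=(2.341, 1.905)
t=0.020: state=(2.341, 1.920)
t=0.030: state=(2.341, 1.936)
continuing one RK4 step at a time; state shown every 20 steps (Δt=0.2):
t=0.200: state=(2.319, 2.213)
t=0.400: state=(2.225, 2.565)
t=0.600: state=(2.066, 2.908)
t=0.800: state=(1.862, 3.191)
t=1.000: state=(1.642, 3.373)
t=1.200: state=(1.431, 3.430)
t=1.400: state=(1.248, 3.369)
t=1.600: state=(1.100, 3.214)
t=1.800: state=(0.986, 2.996)
t=2.000: state=(0.904, 2.746)
t=2.200: state=(0.849, 2.487)
t=2.400: state=(0.817, 2.235)
t=2.600: state=(0.805, 2.000)
t=2.800: state=(0.809, 1.790)
t=3.000: state=(0.829, 1.604)
t=3.200: state=(0.863, 1.445)
t=3.400: state=(0.911, 1.311)
t=3.600: state=(0.973, 1.201)
t=3.800: state=(1.048, 1.114)
t=4.000: state=(1.138, 1.048)
t=4.200: state=(1.241, 1.003)
t=4.400: state=(1.359, 0.978)
t=4.600: state=(1.489, 0.976)
t=4.800: state=(1.631, 0.997)
t=5.000: state=(1.781, 1.045)
t=5.200: state=(1.932, 1.124)
t=5.400: state=(2.078, 1.242)
t=5.600: state=(2.205, 1.406)
t=5.800: state=(2.298, 1.624)
t=6.000: state=(2.340, 1.897)
t=6.060: state=(2.341, 1.990)

(x, y) = (2.341, 1.990)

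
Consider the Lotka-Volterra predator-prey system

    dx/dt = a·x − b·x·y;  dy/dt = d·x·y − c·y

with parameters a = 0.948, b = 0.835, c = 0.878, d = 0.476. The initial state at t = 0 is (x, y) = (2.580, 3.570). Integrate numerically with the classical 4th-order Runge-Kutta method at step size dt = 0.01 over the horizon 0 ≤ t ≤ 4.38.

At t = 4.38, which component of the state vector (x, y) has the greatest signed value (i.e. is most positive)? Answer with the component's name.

t=0.000: state=(2.580, 3.570)
step 1 (dt=0.01): k1=(-5.245, 1.250), k2=(-5.205, 1.207), k3=(-5.205, 1.208), k4=(-5.165, 1.165); state += dt/6·(k1+2k2+2k3+k4)
t=0.010: state=(2.528, 3.582)
t=0.020: state=(2.477, 3.593)
t=0.030: state=(2.426, 3.604)
continuing one RK4 step at a time; state shown every 20 steps (Δt=0.2):
t=0.200: state=(1.698, 3.662)
t=0.400: state=(1.125, 3.506)
t=0.600: state=(0.775, 3.215)
t=0.800: state=(0.563, 2.873)
t=1.000: state=(0.434, 2.526)
t=1.200: state=(0.354, 2.199)
t=1.400: state=(0.304, 1.903)
t=1.600: state=(0.273, 1.641)
t=1.800: state=(0.256, 1.412)
t=2.000: state=(0.249, 1.213)
t=2.200: state=(0.249, 1.042)
t=2.400: state=(0.256, 0.895)
t=2.600: state=(0.269, 0.770)
t=2.800: state=(0.289, 0.664)
t=3.000: state=(0.315, 0.573)
t=3.200: state=(0.348, 0.496)
t=3.400: state=(0.390, 0.431)
t=3.600: state=(0.441, 0.376)
t=3.800: state=(0.502, 0.330)
t=4.000: state=(0.576, 0.291)
t=4.200: state=(0.665, 0.259)
t=4.380: state=(0.760, 0.235)
compare at T: x=0.760, y=0.235

largest component: x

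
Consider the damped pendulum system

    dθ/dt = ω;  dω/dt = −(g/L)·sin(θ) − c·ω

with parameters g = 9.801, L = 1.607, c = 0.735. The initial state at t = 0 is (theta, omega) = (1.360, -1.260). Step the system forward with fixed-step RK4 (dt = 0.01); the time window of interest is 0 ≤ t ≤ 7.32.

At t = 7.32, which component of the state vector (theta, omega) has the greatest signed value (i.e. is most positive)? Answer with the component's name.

t=0.000: state=(1.360, -1.260)
step 1 (dt=0.01): k1=(-1.260, -5.038), k2=(-1.285, -5.011), k3=(-1.285, -5.011), k4=(-1.310, -4.984); state += dt/6·(k1+2k2+2k3+k4)
t=0.010: state=(1.347, -1.310)
t=0.020: state=(1.334, -1.360)
t=0.030: state=(1.320, -1.409)
continuing one RK4 step at a time; state shown every 25 steps (Δt=0.25):
t=0.250: state=(0.904, -2.307)
t=0.500: state=(0.264, -2.672)
t=0.750: state=(-0.354, -2.132)
t=1.000: state=(-0.754, -1.012)
t=1.250: state=(-0.855, 0.186)
t=1.500: state=(-0.681, 1.138)
t=1.750: state=(-0.325, 1.621)
t=2.000: state=(0.078, 1.507)
t=2.250: state=(0.388, 0.910)
t=2.500: state=(0.518, 0.125)
t=2.750: state=(0.459, -0.566)
t=3.000: state=(0.260, -0.966)
t=3.250: state=(0.008, -0.984)
t=3.500: state=(-0.204, -0.669)
t=3.750: state=(-0.313, -0.185)
t=4.000: state=(-0.299, 0.278)
t=4.250: state=(-0.188, 0.573)
t=4.500: state=(-0.033, 0.628)
t=4.750: state=(0.107, 0.463)
t=5.000: state=(0.188, 0.170)
t=5.250: state=(0.192, -0.130)
t=5.500: state=(0.131, -0.337)
t=5.750: state=(0.036, -0.396)
t=6.000: state=(-0.055, -0.312)
t=6.250: state=(-0.112, -0.137)
t=6.500: state=(-0.122, 0.055)
t=6.750: state=(-0.089, 0.196)
t=7.000: state=(-0.032, 0.247)
t=7.250: state=(0.027, 0.207)
t=7.320: state=(0.040, 0.182)
compare at T: theta=0.040, omega=0.182

largest component: omega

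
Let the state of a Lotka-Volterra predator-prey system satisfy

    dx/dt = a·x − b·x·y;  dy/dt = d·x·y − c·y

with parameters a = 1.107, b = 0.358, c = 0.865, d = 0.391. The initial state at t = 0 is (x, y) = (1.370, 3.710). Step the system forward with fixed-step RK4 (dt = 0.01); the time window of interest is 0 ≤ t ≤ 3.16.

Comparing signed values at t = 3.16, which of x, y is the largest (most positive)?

t=0.000: state=(1.370, 3.710)
step 1 (dt=0.01): k1=(-0.303, -1.222), k2=(-0.300, -1.222), k3=(-0.300, -1.222), k4=(-0.296, -1.222); state += dt/6·(k1+2k2+2k3+k4)
t=0.010: state=(1.367, 3.698)
t=0.020: state=(1.364, 3.686)
t=0.030: state=(1.361, 3.673)
continuing one RK4 step at a time; state shown every 20 steps (Δt=0.2):
t=0.200: state=(1.322, 3.466)
t=0.400: state=(1.298, 3.230)
t=0.600: state=(1.296, 3.006)
t=0.800: state=(1.314, 2.800)
t=1.000: state=(1.351, 2.614)
t=1.200: state=(1.406, 2.448)
t=1.400: state=(1.480, 2.305)
t=1.600: state=(1.573, 2.185)
t=1.800: state=(1.685, 2.087)
t=2.000: state=(1.816, 2.013)
t=2.200: state=(1.965, 1.962)
t=2.400: state=(2.133, 1.937)
t=2.600: state=(2.317, 1.939)
t=2.800: state=(2.515, 1.970)
t=3.000: state=(2.719, 2.033)
t=3.160: state=(2.883, 2.110)
compare at T: x=2.883, y=2.110

largest component: x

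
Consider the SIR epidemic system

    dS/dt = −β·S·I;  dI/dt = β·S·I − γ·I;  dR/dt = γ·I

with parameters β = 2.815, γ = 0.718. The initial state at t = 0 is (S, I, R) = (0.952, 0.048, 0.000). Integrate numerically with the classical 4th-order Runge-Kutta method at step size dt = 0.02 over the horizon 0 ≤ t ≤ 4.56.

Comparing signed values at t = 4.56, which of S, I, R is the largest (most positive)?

t=0.000: state=(0.952, 0.048, 0.000)
step 1 (dt=0.02): k1=(-0.129, 0.094, 0.034), k2=(-0.131, 0.096, 0.035), k3=(-0.131, 0.096, 0.035), k4=(-0.133, 0.098, 0.036); state += dt/6·(k1+2k2+2k3+k4)
t=0.020: state=(0.949, 0.050, 0.001)
t=0.040: state=(0.947, 0.052, 0.001)
t=0.060: state=(0.944, 0.054, 0.002)
continuing one RK4 step at a time; state shown every 10 steps (Δt=0.2):
t=0.200: state=(0.921, 0.070, 0.008)
t=0.400: state=(0.878, 0.101, 0.021)
t=0.600: state=(0.820, 0.142, 0.038)
t=0.800: state=(0.747, 0.191, 0.062)
t=1.000: state=(0.661, 0.246, 0.093)
t=1.200: state=(0.566, 0.301, 0.132)
t=1.400: state=(0.471, 0.349, 0.179)
t=1.600: state=(0.383, 0.385, 0.232)
t=1.800: state=(0.307, 0.404, 0.289)
t=2.000: state=(0.244, 0.409, 0.348)
t=2.200: state=(0.194, 0.400, 0.406)
t=2.400: state=(0.156, 0.382, 0.462)
t=2.600: state=(0.126, 0.358, 0.515)
t=2.800: state=(0.104, 0.331, 0.565)
t=3.000: state=(0.087, 0.303, 0.610)
t=3.200: state=(0.074, 0.274, 0.652)
t=3.400: state=(0.064, 0.247, 0.689)
t=3.600: state=(0.056, 0.221, 0.723)
t=3.800: state=(0.050, 0.197, 0.753)
t=4.000: state=(0.045, 0.176, 0.780)
t=4.200: state=(0.041, 0.156, 0.803)
t=4.400: state=(0.038, 0.138, 0.824)
t=4.560: state=(0.035, 0.125, 0.840)
compare at T: S=0.035, I=0.125, R=0.840

largest component: R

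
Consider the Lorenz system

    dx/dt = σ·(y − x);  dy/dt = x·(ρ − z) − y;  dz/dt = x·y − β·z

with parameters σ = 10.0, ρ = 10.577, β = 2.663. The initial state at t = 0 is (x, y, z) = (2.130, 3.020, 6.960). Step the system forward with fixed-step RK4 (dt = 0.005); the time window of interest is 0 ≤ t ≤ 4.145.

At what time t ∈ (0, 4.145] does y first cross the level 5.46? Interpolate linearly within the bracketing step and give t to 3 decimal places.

t=0.000: state=(2.130, 3.020, 6.960)
step 1 (dt=0.005): k1=(8.900, 4.684, -12.102), k2=(8.795, 4.818, -11.929), k3=(8.801, 4.816, -11.930), k4=(8.701, 4.949, -11.758); state += dt/6·(k1+2k2+2k3+k4)
t=0.005: state=(2.174, 3.044, 6.900)
t=0.010: state=(2.217, 3.069, 6.842)
t=0.015: state=(2.259, 3.096, 6.786)
continuing one RK4 step at a time; state shown every 40 steps (Δt=0.2):
t=0.200: state=(3.837, 4.865, 5.949)
t=0.240: state=(4.268, 5.395, 6.138)
next step: t=0.245: state=(4.325, 5.463, 6.173) — y has crossed 5.46
linear interpolation between t=0.240 (5.39547) and t=0.245 (5.46331) → t≈0.245

t = 0.245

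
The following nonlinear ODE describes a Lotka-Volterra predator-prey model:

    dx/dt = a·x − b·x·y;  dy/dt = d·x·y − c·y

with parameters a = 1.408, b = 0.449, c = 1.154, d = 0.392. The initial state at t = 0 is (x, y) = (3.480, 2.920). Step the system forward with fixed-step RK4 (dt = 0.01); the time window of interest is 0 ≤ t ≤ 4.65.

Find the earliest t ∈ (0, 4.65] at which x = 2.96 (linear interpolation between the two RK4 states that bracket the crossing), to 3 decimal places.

t=0.000: state=(3.480, 2.920)
step 1 (dt=0.01): k1=(0.337, 0.614), k2=(0.333, 0.616), k3=(0.333, 0.616), k4=(0.328, 0.619); state += dt/6·(k1+2k2+2k3+k4)
t=0.010: state=(3.483, 2.926)
t=0.020: state=(3.487, 2.932)
t=0.030: state=(3.490, 2.939)
continuing one RK4 step at a time; state shown every 20 steps (Δt=0.2):
t=0.200: state=(3.528, 3.052)
t=0.400: state=(3.532, 3.196)
t=0.600: state=(3.489, 3.342)
t=0.800: state=(3.404, 3.478)
t=1.000: state=(3.284, 3.589)
t=1.200: state=(3.141, 3.666)
t=1.400: state=(2.989, 3.701)
t=1.430: state=(2.967, 3.703)
next step: t=1.440: state=(2.959, 3.703) — x has crossed 2.96
linear interpolation between t=1.430 (2.96672) and t=1.440 (2.95918) → t≈1.439

t = 1.439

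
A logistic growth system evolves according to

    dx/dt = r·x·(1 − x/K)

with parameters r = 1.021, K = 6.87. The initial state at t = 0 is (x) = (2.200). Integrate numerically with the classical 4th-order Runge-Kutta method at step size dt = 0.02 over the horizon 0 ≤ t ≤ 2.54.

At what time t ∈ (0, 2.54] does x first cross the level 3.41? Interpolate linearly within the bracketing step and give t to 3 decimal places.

t = 0.723

t=0.000: state=(2.200)
step 1 (dt=0.02): k1=(1.527), k2=(1.532), k3=(1.532), k4=(1.538); state += dt/6·(k1+2k2+2k3+k4)
t=0.020: state=(2.231)
t=0.040: state=(2.262)
t=0.060: state=(2.293)
continuing one RK4 step at a time; state shown every 5 steps (Δt=0.1):
t=0.100: state=(2.355)
t=0.200: state=(2.516)
t=0.300: state=(2.681)
t=0.400: state=(2.849)
t=0.500: state=(3.021)
t=0.600: state=(3.195)
t=0.700: state=(3.370)
t=0.720: state=(3.405)
next step: t=0.740: state=(3.440) — x has crossed 3.41
linear interpolation between t=0.720 (3.40480) and t=0.740 (3.43987) → t≈0.723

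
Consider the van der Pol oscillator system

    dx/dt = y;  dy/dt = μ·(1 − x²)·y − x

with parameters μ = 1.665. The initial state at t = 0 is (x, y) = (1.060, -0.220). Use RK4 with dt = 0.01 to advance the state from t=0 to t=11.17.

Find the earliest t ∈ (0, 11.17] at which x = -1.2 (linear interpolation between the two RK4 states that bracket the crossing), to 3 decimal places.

t=0.000: state=(1.060, -0.220)
step 1 (dt=0.01): k1=(-0.220, -1.015), k2=(-0.225, -1.013), k3=(-0.225, -1.013), k4=(-0.230, -1.012); state += dt/6·(k1+2k2+2k3+k4)
t=0.010: state=(1.058, -0.230)
t=0.020: state=(1.055, -0.240)
t=0.030: state=(1.053, -0.250)
continuing one RK4 step at a time; state shown every 50 steps (Δt=0.5):
t=0.500: state=(0.823, -0.745)
t=1.000: state=(0.250, -1.686)
t=1.500: state=(-0.996, -3.048)
t=1.560: state=(-1.176, -2.928)
next step: t=1.570: state=(-1.205, -2.896) — x has crossed -1.2
linear interpolation between t=1.560 (-1.17609) and t=1.570 (-1.20522) → t≈1.568

t = 1.568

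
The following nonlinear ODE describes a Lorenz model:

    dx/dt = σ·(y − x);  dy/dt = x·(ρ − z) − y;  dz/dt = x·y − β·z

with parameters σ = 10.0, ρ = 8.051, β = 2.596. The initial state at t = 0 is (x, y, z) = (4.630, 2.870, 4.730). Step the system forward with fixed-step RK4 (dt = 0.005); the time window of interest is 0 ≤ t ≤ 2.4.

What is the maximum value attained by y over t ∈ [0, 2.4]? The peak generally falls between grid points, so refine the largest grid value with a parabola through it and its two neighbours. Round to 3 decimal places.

max y = 5.448

t=0.000: state=(4.630, 2.870, 4.730)
step 1 (dt=0.005): k1=(-17.600, 12.506, 1.009), k2=(-16.847, 12.317, 1.020), k3=(-16.871, 12.324, 1.023), k4=(-16.140, 12.141, 1.034); state += dt/6·(k1+2k2+2k3+k4)
t=0.005: state=(4.546, 2.932, 4.735)
t=0.010: state=(4.468, 2.991, 4.740)
t=0.015: state=(4.398, 3.050, 4.746)
continuing one RK4 step at a time; state shown every 20 steps (Δt=0.1):
t=0.100: state=(3.907, 3.874, 4.885)
t=0.200: state=(4.177, 4.644, 5.283)
t=0.300: state=(4.698, 5.221, 6.022)
t=0.400: state=(5.135, 5.448, 6.986)
t=0.500: state=(5.273, 5.225, 7.864)
t=0.600: state=(5.053, 4.683, 8.331)
t=0.700: state=(4.599, 4.100, 8.286)
t=0.800: state=(4.121, 3.689, 7.873)
t=0.900: state=(3.770, 3.509, 7.309)
t=1.000: state=(3.604, 3.532, 6.770)
t=1.100: state=(3.617, 3.709, 6.367)
t=1.200: state=(3.775, 3.990, 6.162)
t=1.300: state=(4.030, 4.314, 6.183)
t=1.400: state=(4.320, 4.605, 6.417)
t=1.500: state=(4.572, 4.780, 6.799)
t=1.600: state=(4.714, 4.785, 7.212)
t=1.700: state=(4.708, 4.629, 7.525)
t=1.800: state=(4.571, 4.386, 7.648)
t=1.900: state=(4.364, 4.150, 7.575)
t=2.000: state=(4.164, 3.988, 7.364)
t=2.100: state=(4.025, 3.927, 7.100)
t=2.200: state=(3.971, 3.962, 6.861)
t=2.300: state=(4.002, 4.070, 6.699)
t=2.400: state=(4.098, 4.217, 6.646)
largest grid value and its neighbours: y(0.395)=5.44710, y(0.400)=5.44779, y(0.405)=5.44731
parabola through these three points peaks at t≈0.400 with y≈5.44780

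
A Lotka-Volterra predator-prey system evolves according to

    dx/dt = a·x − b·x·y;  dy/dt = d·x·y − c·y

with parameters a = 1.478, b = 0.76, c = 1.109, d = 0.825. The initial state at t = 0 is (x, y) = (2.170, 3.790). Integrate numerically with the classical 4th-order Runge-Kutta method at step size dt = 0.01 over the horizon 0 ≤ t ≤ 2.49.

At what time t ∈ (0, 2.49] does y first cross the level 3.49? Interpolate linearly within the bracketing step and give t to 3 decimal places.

t = 0.810

t=0.000: state=(2.170, 3.790)
step 1 (dt=0.01): k1=(-3.043, 2.582), k2=(-3.043, 2.543), k3=(-3.043, 2.543), k4=(-3.042, 2.503); state += dt/6·(k1+2k2+2k3+k4)
t=0.010: state=(2.140, 3.815)
t=0.020: state=(2.109, 3.840)
t=0.030: state=(2.079, 3.864)
continuing one RK4 step at a time; state shown every 10 steps (Δt=0.1):
t=0.100: state=(1.870, 4.007)
t=0.200: state=(1.590, 4.136)
t=0.300: state=(1.343, 4.176)
t=0.400: state=(1.135, 4.139)
t=0.500: state=(0.964, 4.039)
t=0.600: state=(0.826, 3.891)
t=0.700: state=(0.718, 3.711)
t=0.800: state=(0.632, 3.511)
t=0.810: state=(0.625, 3.490)
next step: t=0.820: state=(0.617, 3.469) — y has crossed 3.49
linear interpolation between t=0.810 (3.49011) and t=0.820 (3.46935) → t≈0.810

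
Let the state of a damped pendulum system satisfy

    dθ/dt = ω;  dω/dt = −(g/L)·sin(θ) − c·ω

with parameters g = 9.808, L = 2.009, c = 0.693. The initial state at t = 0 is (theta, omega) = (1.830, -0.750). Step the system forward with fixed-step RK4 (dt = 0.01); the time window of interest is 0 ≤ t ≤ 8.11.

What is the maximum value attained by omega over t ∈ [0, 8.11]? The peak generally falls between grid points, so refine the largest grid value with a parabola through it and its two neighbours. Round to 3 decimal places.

t=0.000: state=(1.830, -0.750)
step 1 (dt=0.01): k1=(-0.750, -4.199), k2=(-0.771, -4.189), k3=(-0.771, -4.189), k4=(-0.792, -4.180); state += dt/6·(k1+2k2+2k3+k4)
t=0.010: state=(1.822, -0.792)
t=0.020: state=(1.814, -0.834)
t=0.030: state=(1.806, -0.875)
continuing one RK4 step at a time; state shown every 50 steps (Δt=0.5):
t=0.500: state=(0.978, -2.515)
t=1.000: state=(-0.343, -2.283)
t=1.500: state=(-0.983, -0.202)
t=2.000: state=(-0.631, 1.417)
t=2.500: state=(0.158, 1.427)
t=3.000: state=(0.573, 0.151)
t=3.500: state=(0.355, -0.882)
t=4.000: state=(-0.121, -0.829)
t=4.500: state=(-0.346, -0.030)
t=5.000: state=(-0.188, 0.563)
t=5.500: state=(0.097, 0.465)
t=6.000: state=(0.209, -0.035)
t=6.500: state=(0.094, -0.356)
t=7.000: state=(-0.074, -0.254)
t=7.500: state=(-0.124, 0.055)
t=8.000: state=(-0.044, 0.222)
t=8.110: state=(-0.020, 0.222)
largest grid value and its neighbours: omega(2.240)=1.65858, omega(2.250)=1.65892, omega(2.260)=1.65848
parabola through these three points peaks at t≈2.249 with omega≈1.65893

max omega = 1.659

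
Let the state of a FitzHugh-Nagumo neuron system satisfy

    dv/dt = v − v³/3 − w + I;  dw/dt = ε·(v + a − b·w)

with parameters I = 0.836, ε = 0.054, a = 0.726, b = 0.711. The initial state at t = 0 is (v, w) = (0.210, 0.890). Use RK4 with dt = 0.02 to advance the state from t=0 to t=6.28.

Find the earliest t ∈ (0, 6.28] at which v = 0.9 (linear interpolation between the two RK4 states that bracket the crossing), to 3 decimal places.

t = 1.989

t=0.000: state=(0.210, 0.890)
step 1 (dt=0.02): k1=(0.153, 0.016), k2=(0.154, 0.016), k3=(0.154, 0.016), k4=(0.156, 0.017); state += dt/6·(k1+2k2+2k3+k4)
t=0.020: state=(0.213, 0.890)
t=0.040: state=(0.216, 0.891)
t=0.060: state=(0.219, 0.891)
continuing one RK4 step at a time; state shown every 25 steps (Δt=0.5):
t=0.500: state=(0.305, 0.899)
t=1.000: state=(0.447, 0.912)
t=1.500: state=(0.650, 0.928)
t=1.980: state=(0.895, 0.950)
next step: t=2.000: state=(0.906, 0.951) — v has crossed 0.9
linear interpolation between t=1.980 (0.89516) and t=2.000 (0.90601) → t≈1.989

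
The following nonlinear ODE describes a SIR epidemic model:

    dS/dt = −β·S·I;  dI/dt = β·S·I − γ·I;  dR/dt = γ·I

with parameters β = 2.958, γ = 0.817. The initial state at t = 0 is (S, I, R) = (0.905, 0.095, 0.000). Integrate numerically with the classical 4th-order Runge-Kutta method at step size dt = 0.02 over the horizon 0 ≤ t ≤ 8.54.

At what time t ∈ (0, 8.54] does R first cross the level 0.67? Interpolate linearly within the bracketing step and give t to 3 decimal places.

t = 2.732

t=0.000: state=(0.905, 0.095, 0.000)
step 1 (dt=0.02): k1=(-0.254, 0.177, 0.078), k2=(-0.258, 0.179, 0.079), k3=(-0.258, 0.179, 0.079), k4=(-0.262, 0.182, 0.081); state += dt/6·(k1+2k2+2k3+k4)
t=0.020: state=(0.900, 0.099, 0.002)
t=0.040: state=(0.895, 0.102, 0.003)
t=0.060: state=(0.889, 0.106, 0.005)
continuing one RK4 step at a time; state shown every 25 steps (Δt=0.5):
t=0.500: state=(0.725, 0.214, 0.061)
t=1.000: state=(0.477, 0.346, 0.177)
t=1.500: state=(0.272, 0.396, 0.332)
t=2.000: state=(0.155, 0.357, 0.488)
t=2.500: state=(0.096, 0.284, 0.619)
t=2.720: state=(0.081, 0.252, 0.668)
next step: t=2.740: state=(0.080, 0.249, 0.672) — R has crossed 0.67
linear interpolation between t=2.720 (0.66760) and t=2.740 (0.67169) → t≈2.732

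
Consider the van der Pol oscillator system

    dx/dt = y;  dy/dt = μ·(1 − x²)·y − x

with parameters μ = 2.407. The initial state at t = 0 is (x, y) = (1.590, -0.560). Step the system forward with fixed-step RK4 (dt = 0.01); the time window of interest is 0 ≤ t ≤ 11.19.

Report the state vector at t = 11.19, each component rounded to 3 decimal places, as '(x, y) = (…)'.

t=0.000: state=(1.590, -0.560)
step 1 (dt=0.01): k1=(-0.560, 0.470), k2=(-0.558, 0.452), k3=(-0.558, 0.452), k4=(-0.555, 0.435); state += dt/6·(k1+2k2+2k3+k4)
t=0.010: state=(1.584, -0.555)
t=0.020: state=(1.579, -0.551)
t=0.030: state=(1.573, -0.547)
continuing one RK4 step at a time; state shown every 50 steps (Δt=0.5):
t=0.500: state=(1.323, -0.565)
t=1.000: state=(0.980, -0.869)
t=1.500: state=(0.317, -2.083)
t=2.000: state=(-1.421, -3.711)
t=2.500: state=(-2.020, 0.099)
t=3.000: state=(-1.904, 0.286)
t=3.500: state=(-1.750, 0.332)
t=4.000: state=(-1.569, 0.398)
t=4.500: state=(-1.343, 0.518)
t=5.000: state=(-1.025, 0.802)
t=5.500: state=(-0.431, 1.816)
t=6.000: state=(1.182, 4.182)
t=6.500: state=(2.022, -0.002)
t=7.000: state=(1.919, -0.280)
t=7.500: state=(1.768, -0.326)
t=8.000: state=(1.590, -0.389)
t=8.500: state=(1.371, -0.500)
t=9.000: state=(1.068, -0.754)
t=9.500: state=(0.526, -1.614)
t=10.000: state=(-0.946, -4.319)
t=10.500: state=(-2.019, -0.136)
t=11.000: state=(-1.935, 0.273)
t=11.190: state=(-1.881, 0.293)

(x, y) = (-1.881, 0.293)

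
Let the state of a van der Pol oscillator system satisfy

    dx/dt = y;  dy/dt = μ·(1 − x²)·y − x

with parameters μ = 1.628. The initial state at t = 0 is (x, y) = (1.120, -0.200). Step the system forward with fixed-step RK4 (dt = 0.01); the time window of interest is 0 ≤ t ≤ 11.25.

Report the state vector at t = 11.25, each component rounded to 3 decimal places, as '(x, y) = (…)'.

t=0.000: state=(1.120, -0.200)
step 1 (dt=0.01): k1=(-0.200, -1.037), k2=(-0.205, -1.035), k3=(-0.205, -1.035), k4=(-0.210, -1.032); state += dt/6·(k1+2k2+2k3+k4)
t=0.010: state=(1.118, -0.210)
t=0.020: state=(1.116, -0.221)
t=0.030: state=(1.114, -0.231)
continuing one RK4 step at a time; state shown every 50 steps (Δt=0.5):
t=0.500: state=(0.895, -0.707)
t=1.000: state=(0.361, -1.544)
t=1.500: state=(-0.804, -3.056)
t=2.000: state=(-1.887, -0.729)
t=2.500: state=(-1.904, 0.310)
t=3.000: state=(-1.702, 0.473)
t=3.500: state=(-1.432, 0.618)
t=4.000: state=(-1.061, 0.906)
t=4.500: state=(-0.446, 1.701)
t=5.000: state=(0.835, 3.362)
t=5.500: state=(1.964, 0.642)
t=6.000: state=(1.956, -0.320)
t=6.500: state=(1.757, -0.457)
t=7.000: state=(1.500, -0.580)
t=7.500: state=(1.158, -0.818)
t=8.000: state=(0.621, -1.437)
t=8.500: state=(-0.469, -3.100)
t=9.000: state=(-1.856, -1.324)
t=9.500: state=(-1.988, 0.251)
t=10.000: state=(-1.807, 0.433)
t=10.500: state=(-1.563, 0.547)
t=11.000: state=(-1.246, 0.747)
t=11.250: state=(-1.038, 0.929)

(x, y) = (-1.038, 0.929)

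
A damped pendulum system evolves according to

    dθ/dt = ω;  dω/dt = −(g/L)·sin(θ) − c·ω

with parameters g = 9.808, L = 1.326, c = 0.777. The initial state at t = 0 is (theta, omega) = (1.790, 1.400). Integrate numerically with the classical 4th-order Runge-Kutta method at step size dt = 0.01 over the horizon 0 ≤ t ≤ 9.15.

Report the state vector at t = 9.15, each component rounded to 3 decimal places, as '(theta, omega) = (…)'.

(theta, omega) = (-0.025, 0.141)

t=0.000: state=(1.790, 1.400)
step 1 (dt=0.01): k1=(1.400, -8.307), k2=(1.358, -8.264), k3=(1.359, -8.264), k4=(1.317, -8.221); state += dt/6·(k1+2k2+2k3+k4)
t=0.010: state=(1.804, 1.317)
t=0.020: state=(1.816, 1.236)
t=0.030: state=(1.828, 1.155)
continuing one RK4 step at a time; state shown every 50 steps (Δt=0.5):
t=0.500: state=(1.591, -2.005)
t=1.000: state=(0.064, -3.416)
t=1.500: state=(-1.025, -0.570)
t=2.000: state=(-0.584, 1.985)
t=2.500: state=(0.412, 1.424)
t=3.000: state=(0.570, -0.732)
t=3.500: state=(-0.039, -1.297)
t=4.000: state=(-0.401, -0.017)
t=4.500: state=(-0.130, 0.874)
t=5.000: state=(0.222, 0.347)
t=5.500: state=(0.172, -0.461)
t=6.000: state=(-0.086, -0.410)
t=6.500: state=(-0.148, 0.161)
t=7.000: state=(0.003, 0.338)
t=7.500: state=(0.102, 0.016)
t=8.000: state=(0.035, -0.223)
t=8.500: state=(-0.056, -0.093)
t=9.000: state=(-0.045, 0.117)
t=9.150: state=(-0.025, 0.141)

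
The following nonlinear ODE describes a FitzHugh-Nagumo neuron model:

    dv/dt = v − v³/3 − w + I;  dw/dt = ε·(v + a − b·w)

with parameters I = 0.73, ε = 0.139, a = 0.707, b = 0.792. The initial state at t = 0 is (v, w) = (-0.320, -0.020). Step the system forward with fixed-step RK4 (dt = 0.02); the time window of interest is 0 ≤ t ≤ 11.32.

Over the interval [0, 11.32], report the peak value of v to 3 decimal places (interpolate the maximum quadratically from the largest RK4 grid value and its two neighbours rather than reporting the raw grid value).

max v = 1.806

t=0.000: state=(-0.320, -0.020)
step 1 (dt=0.02): k1=(0.441, 0.056), k2=(0.444, 0.057), k3=(0.444, 0.057), k4=(0.448, 0.057); state += dt/6·(k1+2k2+2k3+k4)
t=0.020: state=(-0.311, -0.019)
t=0.040: state=(-0.302, -0.018)
t=0.060: state=(-0.293, -0.017)
continuing one RK4 step at a time; state shown every 25 steps (Δt=0.5):
t=0.500: state=(-0.048, 0.016)
t=1.000: state=(0.367, 0.073)
t=1.500: state=(0.943, 0.160)
t=2.000: state=(1.488, 0.283)
t=2.500: state=(1.752, 0.427)
t=3.000: state=(1.806, 0.573)
t=3.500: state=(1.781, 0.712)
t=4.000: state=(1.732, 0.840)
t=4.500: state=(1.674, 0.958)
t=5.000: state=(1.614, 1.066)
t=5.500: state=(1.551, 1.164)
t=6.000: state=(1.487, 1.252)
t=6.500: state=(1.420, 1.331)
t=7.000: state=(1.351, 1.401)
t=7.500: state=(1.278, 1.463)
t=8.000: state=(1.200, 1.516)
t=8.500: state=(1.115, 1.561)
t=9.000: state=(1.021, 1.597)
t=9.500: state=(0.912, 1.625)
t=10.000: state=(0.782, 1.643)
t=10.500: state=(0.615, 1.650)
t=11.000: state=(0.387, 1.644)
t=11.320: state=(0.187, 1.631)
largest grid value and its neighbours: v(2.980)=1.80588, v(3.000)=1.80593, v(3.020)=1.80586
parabola through these three points peaks at t≈2.999 with v≈1.80593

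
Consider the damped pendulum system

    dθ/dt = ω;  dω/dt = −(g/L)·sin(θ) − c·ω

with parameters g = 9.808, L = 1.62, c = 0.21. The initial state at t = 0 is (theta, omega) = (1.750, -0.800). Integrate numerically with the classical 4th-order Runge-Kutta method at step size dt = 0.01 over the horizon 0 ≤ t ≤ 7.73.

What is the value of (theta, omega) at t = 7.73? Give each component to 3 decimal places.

(theta, omega) = (0.151, 1.709)

t=0.000: state=(1.750, -0.800)
step 1 (dt=0.01): k1=(-0.800, -5.789), k2=(-0.829, -5.788), k3=(-0.829, -5.788), k4=(-0.858, -5.786); state += dt/6·(k1+2k2+2k3+k4)
t=0.010: state=(1.742, -0.858)
t=0.020: state=(1.733, -0.916)
t=0.030: state=(1.723, -0.974)
continuing one RK4 step at a time; state shown every 25 steps (Δt=0.25):
t=0.250: state=(1.370, -2.224)
t=0.500: state=(0.661, -3.353)
t=0.750: state=(-0.222, -3.491)
t=1.000: state=(-0.985, -2.466)
t=1.250: state=(-1.416, -0.959)
t=1.500: state=(-1.465, 0.557)
t=1.750: state=(-1.147, 1.955)
t=2.000: state=(-0.520, 2.946)
t=2.250: state=(0.246, 2.989)
t=2.500: state=(0.889, 2.029)
t=2.750: state=(1.224, 0.626)
t=3.000: state=(1.200, -0.801)
t=3.250: state=(0.840, -2.028)
t=3.500: state=(0.234, -2.681)
t=3.750: state=(-0.421, -2.396)
t=4.000: state=(-0.899, -1.350)
t=4.250: state=(-1.074, -0.030)
t=4.500: state=(-0.920, 1.228)
t=4.750: state=(-0.489, 2.132)
t=5.000: state=(0.085, 2.316)
t=5.250: state=(0.600, 1.686)
t=5.500: state=(0.888, 0.578)
t=5.750: state=(0.882, -0.616)
t=6.000: state=(0.598, -1.596)
t=6.250: state=(0.129, -2.044)
t=6.500: state=(-0.361, -1.758)
t=6.750: state=(-0.702, -0.900)
t=7.000: state=(-0.794, 0.173)
t=7.250: state=(-0.624, 1.144)
t=7.500: state=(-0.254, 1.723)
t=7.730: state=(0.151, 1.709)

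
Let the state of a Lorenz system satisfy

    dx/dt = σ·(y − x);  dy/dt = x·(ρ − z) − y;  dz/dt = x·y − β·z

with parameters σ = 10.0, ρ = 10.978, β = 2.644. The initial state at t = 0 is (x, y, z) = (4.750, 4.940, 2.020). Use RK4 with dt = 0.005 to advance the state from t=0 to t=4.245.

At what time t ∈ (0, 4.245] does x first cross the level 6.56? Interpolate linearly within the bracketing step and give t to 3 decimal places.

t = 0.118

t=0.000: state=(4.750, 4.940, 2.020)
step 1 (dt=0.005): k1=(1.900, 37.611, 18.124), k2=(2.793, 37.344, 18.475), k3=(2.764, 37.360, 18.481), k4=(3.630, 37.107, 18.838); state += dt/6·(k1+2k2+2k3+k4)
t=0.005: state=(4.764, 5.127, 2.112)
t=0.010: state=(4.786, 5.311, 2.208)
t=0.015: state=(4.816, 5.493, 2.308)
t=0.115: state=(6.494, 8.777, 5.367)
next step: t=0.120: state=(6.608, 8.913, 5.585) — x has crossed 6.56
linear interpolation between t=0.115 (6.49372) and t=0.120 (6.60845) → t≈0.118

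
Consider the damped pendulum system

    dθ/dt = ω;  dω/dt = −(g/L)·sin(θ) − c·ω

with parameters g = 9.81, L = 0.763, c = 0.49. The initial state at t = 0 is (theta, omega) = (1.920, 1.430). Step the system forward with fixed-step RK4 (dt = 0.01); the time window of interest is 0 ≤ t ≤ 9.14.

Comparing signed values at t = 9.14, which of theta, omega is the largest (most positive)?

largest component: omega

t=0.000: state=(1.920, 1.430)
step 1 (dt=0.01): k1=(1.430, -12.782), k2=(1.366, -12.719), k3=(1.366, -12.720), k4=(1.303, -12.658); state += dt/6·(k1+2k2+2k3+k4)
t=0.010: state=(1.934, 1.303)
t=0.020: state=(1.946, 1.177)
t=0.030: state=(1.957, 1.052)
continuing one RK4 step at a time; state shown every 50 steps (Δt=0.5):
t=0.500: state=(1.167, -4.299)
t=1.000: state=(-1.157, -2.809)
t=1.500: state=(-0.961, 3.263)
t=2.000: state=(0.891, 2.285)
t=2.500: state=(0.635, -2.908)
t=3.000: state=(-0.786, -1.340)
t=3.500: state=(-0.316, 2.631)
t=4.000: state=(0.685, 0.409)
t=4.500: state=(0.048, -2.197)
t=5.000: state=(-0.547, 0.333)
t=5.500: state=(0.140, 1.611)
t=6.000: state=(0.380, -0.798)
t=6.500: state=(-0.240, -0.981)
t=7.000: state=(-0.211, 0.976)
t=7.500: state=(0.264, 0.416)
t=8.000: state=(0.069, -0.918)
t=8.500: state=(-0.231, 0.012)
t=9.000: state=(0.032, 0.715)
t=9.140: state=(0.121, 0.530)
compare at T: theta=0.121, omega=0.530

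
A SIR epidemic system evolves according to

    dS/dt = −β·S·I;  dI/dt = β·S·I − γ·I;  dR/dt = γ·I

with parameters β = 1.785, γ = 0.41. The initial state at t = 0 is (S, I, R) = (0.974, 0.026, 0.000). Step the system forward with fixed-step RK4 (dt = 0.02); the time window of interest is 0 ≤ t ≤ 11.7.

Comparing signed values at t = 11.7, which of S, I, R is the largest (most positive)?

largest component: R

t=0.000: state=(0.974, 0.026, 0.000)
step 1 (dt=0.02): k1=(-0.045, 0.035, 0.011), k2=(-0.046, 0.035, 0.011), k3=(-0.046, 0.035, 0.011), k4=(-0.046, 0.035, 0.011); state += dt/6·(k1+2k2+2k3+k4)
t=0.020: state=(0.973, 0.027, 0.000)
t=0.040: state=(0.972, 0.027, 0.000)
t=0.060: state=(0.971, 0.028, 0.001)
continuing one RK4 step at a time; state shown every 25 steps (Δt=0.5):
t=0.500: state=(0.943, 0.050, 0.008)
t=1.000: state=(0.886, 0.092, 0.022)
t=1.500: state=(0.794, 0.159, 0.047)
t=2.000: state=(0.662, 0.249, 0.089)
t=2.500: state=(0.508, 0.342, 0.149)
t=3.000: state=(0.362, 0.411, 0.227)
t=3.500: state=(0.247, 0.438, 0.315)
t=4.000: state=(0.168, 0.428, 0.404)
t=4.500: state=(0.116, 0.395, 0.489)
t=5.000: state=(0.083, 0.351, 0.566)
t=5.500: state=(0.062, 0.305, 0.633)
t=6.000: state=(0.048, 0.261, 0.691)
t=6.500: state=(0.039, 0.221, 0.740)
t=7.000: state=(0.032, 0.186, 0.782)
t=7.500: state=(0.028, 0.156, 0.817)
t=8.000: state=(0.025, 0.130, 0.846)
t=8.500: state=(0.022, 0.108, 0.870)
t=9.000: state=(0.020, 0.090, 0.890)
t=9.500: state=(0.019, 0.074, 0.907)
t=10.000: state=(0.018, 0.061, 0.921)
t=10.500: state=(0.017, 0.051, 0.932)
t=11.000: state=(0.016, 0.042, 0.942)
t=11.500: state=(0.016, 0.035, 0.950)
t=11.700: state=(0.015, 0.032, 0.952)
compare at T: S=0.015, I=0.032, R=0.952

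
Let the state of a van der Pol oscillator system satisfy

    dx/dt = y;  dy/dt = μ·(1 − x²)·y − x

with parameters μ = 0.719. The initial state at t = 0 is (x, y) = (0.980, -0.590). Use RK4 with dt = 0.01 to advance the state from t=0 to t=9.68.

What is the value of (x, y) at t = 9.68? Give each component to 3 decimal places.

t=0.000: state=(0.980, -0.590)
step 1 (dt=0.01): k1=(-0.590, -0.997), k2=(-0.595, -0.996), k3=(-0.595, -0.996), k4=(-0.600, -0.996); state += dt/6·(k1+2k2+2k3+k4)
t=0.010: state=(0.974, -0.600)
t=0.020: state=(0.968, -0.610)
t=0.030: state=(0.962, -0.620)
continuing one RK4 step at a time; state shown every 50 steps (Δt=0.5):
t=0.500: state=(0.559, -1.104)
t=1.000: state=(-0.138, -1.680)
t=1.500: state=(-1.046, -1.766)
t=2.000: state=(-1.680, -0.653)
t=2.500: state=(-1.740, 0.305)
t=3.000: state=(-1.456, 0.794)
t=3.500: state=(-0.953, 1.235)
t=4.000: state=(-0.184, 1.880)
t=4.500: state=(0.907, 2.314)
t=5.000: state=(1.805, 1.023)
t=5.500: state=(1.960, -0.227)
t=6.000: state=(1.706, -0.723)
t=6.500: state=(1.258, -1.080)
t=7.000: state=(0.598, -1.604)
t=7.500: state=(-0.386, -2.314)
t=8.000: state=(-1.515, -1.822)
t=8.500: state=(-1.994, -0.186)
t=9.000: state=(-1.871, 0.553)
t=9.500: state=(-1.501, 0.910)
t=9.680: state=(-1.326, 1.039)

(x, y) = (-1.326, 1.039)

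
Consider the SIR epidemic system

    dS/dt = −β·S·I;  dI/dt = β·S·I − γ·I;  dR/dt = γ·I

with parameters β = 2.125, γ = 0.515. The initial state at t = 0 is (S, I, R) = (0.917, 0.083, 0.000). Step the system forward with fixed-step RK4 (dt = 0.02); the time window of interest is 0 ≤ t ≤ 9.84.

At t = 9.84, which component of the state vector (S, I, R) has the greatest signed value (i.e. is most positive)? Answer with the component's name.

t=0.000: state=(0.917, 0.083, 0.000)
step 1 (dt=0.02): k1=(-0.162, 0.119, 0.043), k2=(-0.164, 0.120, 0.043), k3=(-0.164, 0.120, 0.043), k4=(-0.166, 0.122, 0.044); state += dt/6·(k1+2k2+2k3+k4)
t=0.020: state=(0.914, 0.085, 0.001)
t=0.040: state=(0.910, 0.088, 0.002)
t=0.060: state=(0.907, 0.090, 0.003)
continuing one RK4 step at a time; state shown every 25 steps (Δt=0.5):
t=0.500: state=(0.808, 0.161, 0.031)
t=1.000: state=(0.644, 0.271, 0.086)
t=1.500: state=(0.455, 0.375, 0.170)
t=2.000: state=(0.295, 0.430, 0.275)
t=2.500: state=(0.186, 0.427, 0.386)
t=3.000: state=(0.121, 0.388, 0.492)
t=3.500: state=(0.082, 0.333, 0.585)
t=4.000: state=(0.059, 0.277, 0.663)
t=4.500: state=(0.046, 0.227, 0.728)
t=5.000: state=(0.037, 0.183, 0.780)
t=5.500: state=(0.031, 0.147, 0.823)
t=6.000: state=(0.027, 0.117, 0.856)
t=6.500: state=(0.024, 0.093, 0.883)
t=7.000: state=(0.022, 0.073, 0.905)
t=7.500: state=(0.020, 0.058, 0.921)
t=8.000: state=(0.019, 0.046, 0.935)
t=8.500: state=(0.019, 0.036, 0.945)
t=9.000: state=(0.018, 0.028, 0.954)
t=9.500: state=(0.017, 0.022, 0.960)
t=9.840: state=(0.017, 0.019, 0.964)
compare at T: S=0.017, I=0.019, R=0.964

largest component: R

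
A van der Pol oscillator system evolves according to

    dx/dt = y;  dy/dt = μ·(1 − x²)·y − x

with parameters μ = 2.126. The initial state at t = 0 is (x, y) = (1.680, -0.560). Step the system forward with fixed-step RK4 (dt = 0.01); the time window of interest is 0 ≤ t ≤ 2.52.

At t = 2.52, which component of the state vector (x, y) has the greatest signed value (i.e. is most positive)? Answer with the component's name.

t=0.000: state=(1.680, -0.560)
step 1 (dt=0.01): k1=(-0.560, 0.490), k2=(-0.558, 0.472), k3=(-0.558, 0.472), k4=(-0.555, 0.455); state += dt/6·(k1+2k2+2k3+k4)
t=0.010: state=(1.674, -0.555)
t=0.020: state=(1.669, -0.551)
t=0.030: state=(1.663, -0.547)
continuing one RK4 step at a time; state shown every 10 steps (Δt=0.1):
t=0.100: state=(1.626, -0.526)
t=0.200: state=(1.574, -0.514)
t=0.300: state=(1.523, -0.516)
t=0.400: state=(1.471, -0.528)
t=0.500: state=(1.417, -0.549)
t=0.600: state=(1.361, -0.577)
t=0.700: state=(1.301, -0.612)
t=0.800: state=(1.238, -0.657)
t=0.900: state=(1.169, -0.712)
t=1.000: state=(1.095, -0.781)
t=1.100: state=(1.013, -0.867)
t=1.200: state=(0.921, -0.976)
t=1.300: state=(0.816, -1.117)
t=1.400: state=(0.696, -1.303)
t=1.500: state=(0.554, -1.549)
t=1.600: state=(0.383, -1.878)
t=1.700: state=(0.175, -2.314)
t=1.800: state=(-0.083, -2.863)
t=1.900: state=(-0.400, -3.468)
t=2.000: state=(-0.772, -3.920)
t=2.100: state=(-1.167, -3.862)
t=2.200: state=(-1.521, -3.114)
t=2.300: state=(-1.777, -2.007)
t=2.400: state=(-1.927, -1.045)
t=2.500: state=(-1.998, -0.421)
t=2.520: state=(-2.005, -0.333)
compare at T: x=-2.005, y=-0.333

largest component: y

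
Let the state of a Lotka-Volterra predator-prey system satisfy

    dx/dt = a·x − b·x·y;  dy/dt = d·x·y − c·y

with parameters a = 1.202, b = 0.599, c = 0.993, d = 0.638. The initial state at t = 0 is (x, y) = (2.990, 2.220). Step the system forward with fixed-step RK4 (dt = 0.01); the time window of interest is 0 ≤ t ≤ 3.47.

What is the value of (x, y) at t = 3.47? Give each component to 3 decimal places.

(x, y) = (0.883, 1.189)

t=0.000: state=(2.990, 2.220)
step 1 (dt=0.01): k1=(-0.382, 2.030), k2=(-0.400, 2.037), k3=(-0.400, 2.037), k4=(-0.418, 2.043); state += dt/6·(k1+2k2+2k3+k4)
t=0.010: state=(2.986, 2.240)
t=0.020: state=(2.982, 2.261)
t=0.030: state=(2.977, 2.281)
continuing one RK4 step at a time; state shown every 20 steps (Δt=0.2):
t=0.200: state=(2.842, 2.645)
t=0.400: state=(2.567, 3.065)
t=0.600: state=(2.212, 3.411)
t=0.800: state=(1.843, 3.621)
t=1.000: state=(1.512, 3.676)
t=1.200: state=(1.243, 3.590)
t=1.400: state=(1.039, 3.402)
t=1.600: state=(0.892, 3.153)
t=1.800: state=(0.790, 2.877)
t=2.000: state=(0.724, 2.597)
t=2.200: state=(0.685, 2.329)
t=2.400: state=(0.670, 2.082)
t=2.600: state=(0.673, 1.859)
t=2.800: state=(0.693, 1.662)
t=3.000: state=(0.730, 1.492)
t=3.200: state=(0.783, 1.347)
t=3.400: state=(0.854, 1.226)
t=3.470: state=(0.883, 1.189)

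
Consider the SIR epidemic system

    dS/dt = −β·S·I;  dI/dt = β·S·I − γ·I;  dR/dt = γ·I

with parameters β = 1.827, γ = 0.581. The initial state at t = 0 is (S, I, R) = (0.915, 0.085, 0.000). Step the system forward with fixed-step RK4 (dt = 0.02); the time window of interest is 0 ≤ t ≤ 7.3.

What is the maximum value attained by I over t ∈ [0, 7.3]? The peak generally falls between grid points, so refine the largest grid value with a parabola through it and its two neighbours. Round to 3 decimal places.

t=0.000: state=(0.915, 0.085, 0.000)
step 1 (dt=0.02): k1=(-0.142, 0.093, 0.049), k2=(-0.143, 0.093, 0.050), k3=(-0.143, 0.094, 0.050), k4=(-0.145, 0.094, 0.050); state += dt/6·(k1+2k2+2k3+k4)
t=0.020: state=(0.912, 0.087, 0.001)
t=0.040: state=(0.909, 0.089, 0.002)
t=0.060: state=(0.906, 0.091, 0.003)
continuing one RK4 step at a time; state shown every 25 steps (Δt=0.5):
t=0.500: state=(0.826, 0.141, 0.032)
t=1.000: state=(0.704, 0.213, 0.084)
t=1.500: state=(0.560, 0.284, 0.156)
t=2.000: state=(0.422, 0.332, 0.246)
t=2.500: state=(0.309, 0.346, 0.346)
t=3.000: state=(0.226, 0.329, 0.444)
t=3.500: state=(0.170, 0.295, 0.535)
t=4.000: state=(0.132, 0.253, 0.615)
t=4.500: state=(0.107, 0.211, 0.682)
t=5.000: state=(0.090, 0.172, 0.738)
t=5.500: state=(0.078, 0.139, 0.783)
t=6.000: state=(0.070, 0.111, 0.819)
t=6.500: state=(0.064, 0.088, 0.848)
t=7.000: state=(0.059, 0.070, 0.871)
t=7.300: state=(0.057, 0.061, 0.882)
largest grid value and its neighbours: I(2.440)=0.34590, I(2.460)=0.34590, I(2.480)=0.34586
parabola through these three points peaks at t≈2.453 with I≈0.34591

max I = 0.346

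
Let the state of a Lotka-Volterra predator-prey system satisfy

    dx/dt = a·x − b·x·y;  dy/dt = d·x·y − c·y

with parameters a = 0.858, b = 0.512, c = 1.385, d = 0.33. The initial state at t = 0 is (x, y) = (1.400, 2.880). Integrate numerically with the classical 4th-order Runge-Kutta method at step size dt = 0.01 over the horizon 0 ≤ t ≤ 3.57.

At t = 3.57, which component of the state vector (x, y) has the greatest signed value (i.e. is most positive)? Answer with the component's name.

t=0.000: state=(1.400, 2.880)
step 1 (dt=0.01): k1=(-0.863, -2.658), k2=(-0.851, -2.650), k3=(-0.851, -2.650), k4=(-0.839, -2.642); state += dt/6·(k1+2k2+2k3+k4)
t=0.010: state=(1.391, 2.853)
t=0.020: state=(1.383, 2.827)
t=0.030: state=(1.375, 2.801)
continuing one RK4 step at a time; state shown every 20 steps (Δt=0.2):
t=0.200: state=(1.270, 2.383)
t=0.400: state=(1.208, 1.960)
t=0.600: state=(1.195, 1.608)
t=0.800: state=(1.222, 1.320)
t=1.000: state=(1.283, 1.087)
t=1.200: state=(1.377, 0.899)
t=1.400: state=(1.503, 0.749)
t=1.600: state=(1.663, 0.631)
t=1.800: state=(1.860, 0.537)
t=2.000: state=(2.098, 0.464)
t=2.200: state=(2.383, 0.407)
t=2.400: state=(2.719, 0.365)
t=2.600: state=(3.115, 0.336)
t=2.800: state=(3.577, 0.317)
t=3.000: state=(4.113, 0.310)
t=3.200: state=(4.729, 0.314)
t=3.400: state=(5.433, 0.333)
t=3.570: state=(6.099, 0.363)
compare at T: x=6.099, y=0.363

largest component: x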